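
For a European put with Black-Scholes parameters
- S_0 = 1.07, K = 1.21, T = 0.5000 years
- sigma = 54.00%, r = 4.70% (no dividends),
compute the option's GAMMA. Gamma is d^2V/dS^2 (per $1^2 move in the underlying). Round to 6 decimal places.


d1 = -0.0695628373; d2 = -0.4514004991
phi(d1) = 0.3979782086; exp(-qT) = 1.0000000000; exp(-rT) = 0.9767739747
Gamma = exp(-qT) * phi(d1) / (S * sigma * sqrt(T)) = 1.0000000000 * 0.3979782086 / (1.0700 * 0.5400 * 0.7071067812) = 0.974085

Answer: Gamma = 0.974085


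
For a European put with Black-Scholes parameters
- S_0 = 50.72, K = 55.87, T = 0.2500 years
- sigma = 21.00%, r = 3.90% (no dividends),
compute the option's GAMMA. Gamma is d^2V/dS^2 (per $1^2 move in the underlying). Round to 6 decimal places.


Answer: Gamma = 0.055449

Derivation:
d1 = -0.7756643175; d2 = -0.8806643175
phi(d1) = 0.2952992293; exp(-qT) = 1.0000000000; exp(-rT) = 0.9902973771
Gamma = exp(-qT) * phi(d1) / (S * sigma * sqrt(T)) = 1.0000000000 * 0.2952992293 / (50.7200 * 0.2100 * 0.5000000000) = 0.055449


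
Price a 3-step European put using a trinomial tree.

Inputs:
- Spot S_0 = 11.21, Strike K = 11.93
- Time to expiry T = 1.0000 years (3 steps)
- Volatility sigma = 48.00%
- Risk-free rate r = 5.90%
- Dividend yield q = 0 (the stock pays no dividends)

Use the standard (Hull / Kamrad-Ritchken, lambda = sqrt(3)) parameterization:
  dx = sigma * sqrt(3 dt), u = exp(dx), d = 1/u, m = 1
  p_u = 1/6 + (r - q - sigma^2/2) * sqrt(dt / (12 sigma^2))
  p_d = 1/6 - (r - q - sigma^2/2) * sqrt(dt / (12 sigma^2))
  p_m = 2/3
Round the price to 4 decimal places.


Answer: Price = V(0,0) = 2.0717

Derivation:
dt = T/N = 0.333333; dx = sigma*sqrt(3*dt) = 0.480000
u = exp(dx) = 1.616074; d = 1/u = 0.618783
p_u = 0.147153, p_m = 0.666667, p_d = 0.186181
Discount per step: exp(-r*dt) = 0.980525
Stock lattice S(k, j) with j the centered position index:
  k=0: S(0,+0) = 11.2100
  k=1: S(1,-1) = 6.9366; S(1,+0) = 11.2100; S(1,+1) = 18.1162
  k=2: S(2,-2) = 4.2922; S(2,-1) = 6.9366; S(2,+0) = 11.2100; S(2,+1) = 18.1162; S(2,+2) = 29.2771
  k=3: S(3,-3) = 2.6560; S(3,-2) = 4.2922; S(3,-1) = 6.9366; S(3,+0) = 11.2100; S(3,+1) = 18.1162; S(3,+2) = 29.2771; S(3,+3) = 47.3140
Terminal payoffs V(N, j) = max(K - S_T, 0):
  V(3,-3) = 9.274040; V(3,-2) = 7.637771; V(3,-1) = 4.993438; V(3,+0) = 0.720000; V(3,+1) = 0.000000; V(3,+2) = 0.000000; V(3,+3) = 0.000000
Backward induction: V(k, j) = exp(-r*dt) * [p_u * V(k+1, j+1) + p_m * V(k+1, j) + p_d * V(k+1, j-1)]
  V(2,-2) = exp(-r*dt) * [p_u*4.993438 + p_m*7.637771 + p_d*9.274040] = 7.406194
  V(2,-1) = exp(-r*dt) * [p_u*0.720000 + p_m*4.993438 + p_d*7.637771] = 4.762327
  V(2,+0) = exp(-r*dt) * [p_u*0.000000 + p_m*0.720000 + p_d*4.993438] = 1.382228
  V(2,+1) = exp(-r*dt) * [p_u*0.000000 + p_m*0.000000 + p_d*0.720000] = 0.131439
  V(2,+2) = exp(-r*dt) * [p_u*0.000000 + p_m*0.000000 + p_d*0.000000] = 0.000000
  V(1,-1) = exp(-r*dt) * [p_u*1.382228 + p_m*4.762327 + p_d*7.406194] = 4.664529
  V(1,+0) = exp(-r*dt) * [p_u*0.131439 + p_m*1.382228 + p_d*4.762327] = 1.791891
  V(1,+1) = exp(-r*dt) * [p_u*0.000000 + p_m*0.131439 + p_d*1.382228] = 0.338252
  V(0,+0) = exp(-r*dt) * [p_u*0.338252 + p_m*1.791891 + p_d*4.664529] = 2.071667


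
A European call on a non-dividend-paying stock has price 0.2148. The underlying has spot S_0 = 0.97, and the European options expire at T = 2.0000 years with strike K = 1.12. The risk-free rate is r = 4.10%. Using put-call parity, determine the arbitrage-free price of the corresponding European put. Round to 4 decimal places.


Put-call parity: C - P = S_0 * exp(-qT) - K * exp(-rT).
S_0 * exp(-qT) = 0.9700 * 1.00000000 = 0.97000000
K * exp(-rT) = 1.1200 * 0.92127196 = 1.03182459
P = C - S*exp(-qT) + K*exp(-rT)
P = 0.2148 - 0.97000000 + 1.03182459 = 0.2766

Answer: Put price = 0.2766


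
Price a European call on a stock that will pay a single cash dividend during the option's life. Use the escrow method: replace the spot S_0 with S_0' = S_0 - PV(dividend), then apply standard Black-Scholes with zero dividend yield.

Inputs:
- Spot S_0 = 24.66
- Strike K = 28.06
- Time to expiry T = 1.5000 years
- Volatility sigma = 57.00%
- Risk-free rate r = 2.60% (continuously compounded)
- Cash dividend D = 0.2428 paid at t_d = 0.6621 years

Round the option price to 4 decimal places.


Answer: Price = 5.8020

Derivation:
PV(D) = D * exp(-r * t_d) = 0.2428 * 0.98293272 = 0.23865607
S_0' = S_0 - PV(D) = 24.6600 - 0.23865607 = 24.42134393
d1 = (ln(S_0'/K) + (r + sigma^2/2)*T) / (sigma*sqrt(T)) = 0.20596832
d2 = d1 - sigma*sqrt(T) = -0.49213626
exp(-rT) = 0.96175071
N(d1) = 0.58159217; N(d2) = 0.31131151
C = S_0' * N(d1) - K * exp(-rT) * N(d2) = 24.42134393 * 0.58159217 - 28.0600 * 0.96175071 * 0.31131151 = 5.8020


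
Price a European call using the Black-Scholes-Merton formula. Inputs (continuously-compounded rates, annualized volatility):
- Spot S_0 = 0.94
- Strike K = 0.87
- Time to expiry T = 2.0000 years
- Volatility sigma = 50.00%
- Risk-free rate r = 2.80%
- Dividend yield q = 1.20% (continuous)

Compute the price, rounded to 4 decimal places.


d1 = (ln(S/K) + (r - q + 0.5*sigma^2) * T) / (sigma * sqrt(T)) = 0.50824949
d2 = d1 - sigma * sqrt(T) = -0.19885729
exp(-rT) = 0.94553914; exp(-qT) = 0.97628571
C = S_0 * exp(-qT) * N(d1) - K * exp(-rT) * N(d2)
N(d1) = 0.69436081; N(d2) = 0.42118719
C = 0.9400 * 0.97628571 * 0.69436081 - 0.8700 * 0.94553914 * 0.42118719 = 0.2907

Answer: Price = 0.2907


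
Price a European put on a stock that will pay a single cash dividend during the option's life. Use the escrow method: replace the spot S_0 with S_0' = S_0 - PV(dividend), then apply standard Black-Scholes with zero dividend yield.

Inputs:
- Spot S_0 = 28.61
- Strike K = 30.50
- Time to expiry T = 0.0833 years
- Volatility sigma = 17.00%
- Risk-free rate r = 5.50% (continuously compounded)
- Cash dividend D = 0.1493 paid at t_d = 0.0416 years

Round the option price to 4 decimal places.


Answer: Price = 1.9629

Derivation:
PV(D) = D * exp(-r * t_d) = 0.1493 * 0.99771462 = 0.14895879
S_0' = S_0 - PV(D) = 28.6100 - 0.14895879 = 28.46104121
d1 = (ln(S_0'/K) + (r + sigma^2/2)*T) / (sigma*sqrt(T)) = -1.29227305
d2 = d1 - sigma*sqrt(T) = -1.34133801
exp(-rT) = 0.99542898
N(-d1) = 0.90186870; N(-d2) = 0.91009463
P = K * exp(-rT) * N(-d2) - S_0' * N(-d1) = 30.5000 * 0.99542898 * 0.91009463 - 28.46104121 * 0.90186870 = 1.9629


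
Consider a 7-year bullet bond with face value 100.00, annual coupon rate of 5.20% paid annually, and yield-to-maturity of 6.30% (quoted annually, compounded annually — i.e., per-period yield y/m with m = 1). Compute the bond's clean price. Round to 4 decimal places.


Coupon per period c = face * coupon_rate / m = 5.200000
Periods per year m = 1; per-period yield y/m = 0.063000
Number of cashflows N = 7
Cashflows (t years, CF_t, discount factor 1/(1+y/m)^(m*t), PV):
  t = 1.0000: CF_t = 5.200000, DF = 0.940734, PV = 4.891816
  t = 2.0000: CF_t = 5.200000, DF = 0.884980, PV = 4.601896
  t = 3.0000: CF_t = 5.200000, DF = 0.832531, PV = 4.329159
  t = 4.0000: CF_t = 5.200000, DF = 0.783190, PV = 4.072586
  t = 5.0000: CF_t = 5.200000, DF = 0.736773, PV = 3.831219
  t = 6.0000: CF_t = 5.200000, DF = 0.693107, PV = 3.604157
  t = 7.0000: CF_t = 105.200000, DF = 0.652029, PV = 68.593488
Price P = sum_t PV_t = 93.924322

Answer: Price = 93.9243


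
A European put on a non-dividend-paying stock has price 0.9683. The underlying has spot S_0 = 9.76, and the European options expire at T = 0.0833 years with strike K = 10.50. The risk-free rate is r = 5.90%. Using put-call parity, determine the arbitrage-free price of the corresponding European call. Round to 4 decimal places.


Put-call parity: C - P = S_0 * exp(-qT) - K * exp(-rT).
S_0 * exp(-qT) = 9.7600 * 1.00000000 = 9.76000000
K * exp(-rT) = 10.5000 * 0.99509736 = 10.44852225
C = P + S*exp(-qT) - K*exp(-rT)
C = 0.9683 + 9.76000000 - 10.44852225 = 0.2798

Answer: Call price = 0.2798


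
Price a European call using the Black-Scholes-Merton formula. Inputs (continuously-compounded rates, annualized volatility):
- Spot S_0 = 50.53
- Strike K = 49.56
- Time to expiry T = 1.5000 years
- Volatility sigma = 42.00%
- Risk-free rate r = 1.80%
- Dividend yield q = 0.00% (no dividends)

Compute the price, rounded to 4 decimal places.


d1 = (ln(S/K) + (r - q + 0.5*sigma^2) * T) / (sigma * sqrt(T)) = 0.34736712
d2 = d1 - sigma * sqrt(T) = -0.16702572
exp(-rT) = 0.97336124; exp(-qT) = 1.00000000
C = S_0 * exp(-qT) * N(d1) - K * exp(-rT) * N(d2)
N(d1) = 0.63584223; N(d2) = 0.43367490
C = 50.5300 * 1.00000000 * 0.63584223 - 49.5600 * 0.97336124 * 0.43367490 = 11.2087

Answer: Price = 11.2087


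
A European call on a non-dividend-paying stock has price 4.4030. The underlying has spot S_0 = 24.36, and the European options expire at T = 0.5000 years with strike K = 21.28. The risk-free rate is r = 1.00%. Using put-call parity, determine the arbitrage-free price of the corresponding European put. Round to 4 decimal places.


Put-call parity: C - P = S_0 * exp(-qT) - K * exp(-rT).
S_0 * exp(-qT) = 24.3600 * 1.00000000 = 24.36000000
K * exp(-rT) = 21.2800 * 0.99501248 = 21.17386556
P = C - S*exp(-qT) + K*exp(-rT)
P = 4.4030 - 24.36000000 + 21.17386556 = 1.2169

Answer: Put price = 1.2169


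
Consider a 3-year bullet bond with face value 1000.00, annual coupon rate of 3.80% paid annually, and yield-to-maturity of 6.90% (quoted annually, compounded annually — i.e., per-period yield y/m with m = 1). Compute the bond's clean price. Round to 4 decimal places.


Coupon per period c = face * coupon_rate / m = 38.000000
Periods per year m = 1; per-period yield y/m = 0.069000
Number of cashflows N = 3
Cashflows (t years, CF_t, discount factor 1/(1+y/m)^(m*t), PV):
  t = 1.0000: CF_t = 38.000000, DF = 0.935454, PV = 35.547240
  t = 2.0000: CF_t = 38.000000, DF = 0.875074, PV = 33.252797
  t = 3.0000: CF_t = 1038.000000, DF = 0.818591, PV = 849.697299
Price P = sum_t PV_t = 918.497337

Answer: Price = 918.4973


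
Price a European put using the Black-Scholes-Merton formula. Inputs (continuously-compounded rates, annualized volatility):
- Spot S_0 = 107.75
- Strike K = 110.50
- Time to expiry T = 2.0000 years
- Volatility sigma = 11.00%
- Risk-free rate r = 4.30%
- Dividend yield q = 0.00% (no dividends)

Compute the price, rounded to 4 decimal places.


Answer: Price = 3.7931

Derivation:
d1 = (ln(S/K) + (r - q + 0.5*sigma^2) * T) / (sigma * sqrt(T)) = 0.46860743
d2 = d1 - sigma * sqrt(T) = 0.31304394
exp(-rT) = 0.91759423; exp(-qT) = 1.00000000
P = K * exp(-rT) * N(-d2) - S_0 * exp(-qT) * N(-d1)
N(-d1) = 0.31967513; N(-d2) = 0.37712364
P = 110.5000 * 0.91759423 * 0.37712364 - 107.7500 * 1.00000000 * 0.31967513 = 3.7931


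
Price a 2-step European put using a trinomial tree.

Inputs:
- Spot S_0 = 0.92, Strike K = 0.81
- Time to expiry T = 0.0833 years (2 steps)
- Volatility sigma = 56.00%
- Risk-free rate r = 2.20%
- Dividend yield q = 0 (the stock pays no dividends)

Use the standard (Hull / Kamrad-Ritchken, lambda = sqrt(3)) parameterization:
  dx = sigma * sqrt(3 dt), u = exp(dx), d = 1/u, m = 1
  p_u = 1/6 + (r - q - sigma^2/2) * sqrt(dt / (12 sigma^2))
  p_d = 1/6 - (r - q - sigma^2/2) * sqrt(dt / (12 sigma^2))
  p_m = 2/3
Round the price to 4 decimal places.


Answer: Price = V(0,0) = 0.0195

Derivation:
dt = T/N = 0.041650; dx = sigma*sqrt(3*dt) = 0.197950
u = exp(dx) = 1.218902; d = 1/u = 0.820411
p_u = 0.152485, p_m = 0.666667, p_d = 0.180848
Discount per step: exp(-r*dt) = 0.999084
Stock lattice S(k, j) with j the centered position index:
  k=0: S(0,+0) = 0.9200
  k=1: S(1,-1) = 0.7548; S(1,+0) = 0.9200; S(1,+1) = 1.1214
  k=2: S(2,-2) = 0.6192; S(2,-1) = 0.7548; S(2,+0) = 0.9200; S(2,+1) = 1.1214; S(2,+2) = 1.3669
Terminal payoffs V(N, j) = max(K - S_T, 0):
  V(2,-2) = 0.190772; V(2,-1) = 0.055222; V(2,+0) = 0.000000; V(2,+1) = 0.000000; V(2,+2) = 0.000000
Backward induction: V(k, j) = exp(-r*dt) * [p_u * V(k+1, j+1) + p_m * V(k+1, j) + p_d * V(k+1, j-1)]
  V(1,-1) = exp(-r*dt) * [p_u*0.000000 + p_m*0.055222 + p_d*0.190772] = 0.071250
  V(1,+0) = exp(-r*dt) * [p_u*0.000000 + p_m*0.000000 + p_d*0.055222] = 0.009978
  V(1,+1) = exp(-r*dt) * [p_u*0.000000 + p_m*0.000000 + p_d*0.000000] = 0.000000
  V(0,+0) = exp(-r*dt) * [p_u*0.000000 + p_m*0.009978 + p_d*0.071250] = 0.019519


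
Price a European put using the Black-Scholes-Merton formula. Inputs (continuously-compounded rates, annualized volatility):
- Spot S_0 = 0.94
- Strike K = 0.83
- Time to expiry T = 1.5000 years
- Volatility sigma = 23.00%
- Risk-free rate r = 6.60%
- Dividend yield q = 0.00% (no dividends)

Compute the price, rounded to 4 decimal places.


d1 = (ln(S/K) + (r - q + 0.5*sigma^2) * T) / (sigma * sqrt(T)) = 0.93410466
d2 = d1 - sigma * sqrt(T) = 0.65241334
exp(-rT) = 0.90574271; exp(-qT) = 1.00000000
P = K * exp(-rT) * N(-d2) - S_0 * exp(-qT) * N(-d1)
N(-d1) = 0.17512495; N(-d2) = 0.25706728
P = 0.8300 * 0.90574271 * 0.25706728 - 0.9400 * 1.00000000 * 0.17512495 = 0.0286

Answer: Price = 0.0286


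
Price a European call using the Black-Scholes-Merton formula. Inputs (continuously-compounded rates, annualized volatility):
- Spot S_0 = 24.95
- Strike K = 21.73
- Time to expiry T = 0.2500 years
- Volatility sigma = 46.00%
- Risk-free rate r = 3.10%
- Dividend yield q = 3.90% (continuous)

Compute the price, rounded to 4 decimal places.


d1 = (ln(S/K) + (r - q + 0.5*sigma^2) * T) / (sigma * sqrt(T)) = 0.70708708
d2 = d1 - sigma * sqrt(T) = 0.47708708
exp(-rT) = 0.99227995; exp(-qT) = 0.99029738
C = S_0 * exp(-qT) * N(d1) - K * exp(-rT) * N(d2)
N(d1) = 0.76024382; N(d2) = 0.68334994
C = 24.9500 * 0.99029738 * 0.76024382 - 21.7300 * 0.99227995 * 0.68334994 = 4.0495

Answer: Price = 4.0495


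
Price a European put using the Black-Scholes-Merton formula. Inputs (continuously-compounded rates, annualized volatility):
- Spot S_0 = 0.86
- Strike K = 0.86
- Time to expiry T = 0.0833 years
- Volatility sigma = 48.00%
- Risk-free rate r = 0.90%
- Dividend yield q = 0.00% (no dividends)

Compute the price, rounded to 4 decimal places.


d1 = (ln(S/K) + (r - q + 0.5*sigma^2) * T) / (sigma * sqrt(T)) = 0.07467975
d2 = d1 - sigma * sqrt(T) = -0.06385660
exp(-rT) = 0.99925058; exp(-qT) = 1.00000000
P = K * exp(-rT) * N(-d2) - S_0 * exp(-qT) * N(-d1)
N(-d1) = 0.47023476; N(-d2) = 0.52545779
P = 0.8600 * 0.99925058 * 0.52545779 - 0.8600 * 1.00000000 * 0.47023476 = 0.0472

Answer: Price = 0.0472


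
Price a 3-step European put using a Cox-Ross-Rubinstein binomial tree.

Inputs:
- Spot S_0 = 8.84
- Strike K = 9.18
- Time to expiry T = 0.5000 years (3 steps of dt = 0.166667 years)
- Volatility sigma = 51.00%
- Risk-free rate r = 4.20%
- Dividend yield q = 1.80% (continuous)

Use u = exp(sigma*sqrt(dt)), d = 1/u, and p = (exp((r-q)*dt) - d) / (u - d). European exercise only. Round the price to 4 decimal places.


Answer: Price = V(0,0) = 1.4859

Derivation:
dt = T/N = 0.166667
u = exp(sigma*sqrt(dt)) = 1.231468; d = 1/u = 0.812039
p = (exp((r-q)*dt) - d) / (u - d) = 0.457691
Discount per step: exp(-r*dt) = 0.993024
Stock lattice S(k, i) with i counting down-moves:
  k=0: S(0,0) = 8.8400
  k=1: S(1,0) = 10.8862; S(1,1) = 7.1784
  k=2: S(2,0) = 13.4060; S(2,1) = 8.8400; S(2,2) = 5.8292
  k=3: S(3,0) = 16.5090; S(3,1) = 10.8862; S(3,2) = 7.1784; S(3,3) = 4.7335
Terminal payoffs V(N, i) = max(K - S_T, 0):
  V(3,0) = 0.000000; V(3,1) = 0.000000; V(3,2) = 2.001573; V(3,3) = 4.446490
Backward induction: V(k, i) = exp(-r*dt) * [p * V(k+1, i) + (1-p) * V(k+1, i+1)].
  V(2,0) = exp(-r*dt) * [p*0.000000 + (1-p)*0.000000] = 0.000000
  V(2,1) = exp(-r*dt) * [p*0.000000 + (1-p)*2.001573] = 1.077898
  V(2,2) = exp(-r*dt) * [p*2.001573 + (1-p)*4.446490] = 3.304262
  V(1,0) = exp(-r*dt) * [p*0.000000 + (1-p)*1.077898] = 0.580476
  V(1,1) = exp(-r*dt) * [p*1.077898 + (1-p)*3.304262] = 2.269333
  V(0,0) = exp(-r*dt) * [p*0.580476 + (1-p)*2.269333] = 1.485920


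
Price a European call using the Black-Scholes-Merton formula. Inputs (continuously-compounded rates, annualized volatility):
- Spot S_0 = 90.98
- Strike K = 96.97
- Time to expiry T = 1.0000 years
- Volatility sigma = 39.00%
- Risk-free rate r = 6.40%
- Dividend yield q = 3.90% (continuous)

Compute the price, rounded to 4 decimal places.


Answer: Price = 12.1335

Derivation:
d1 = (ln(S/K) + (r - q + 0.5*sigma^2) * T) / (sigma * sqrt(T)) = 0.09561038
d2 = d1 - sigma * sqrt(T) = -0.29438962
exp(-rT) = 0.93800500; exp(-qT) = 0.96175071
C = S_0 * exp(-qT) * N(d1) - K * exp(-rT) * N(d2)
N(d1) = 0.53808499; N(d2) = 0.38423010
C = 90.9800 * 0.96175071 * 0.53808499 - 96.9700 * 0.93800500 * 0.38423010 = 12.1335


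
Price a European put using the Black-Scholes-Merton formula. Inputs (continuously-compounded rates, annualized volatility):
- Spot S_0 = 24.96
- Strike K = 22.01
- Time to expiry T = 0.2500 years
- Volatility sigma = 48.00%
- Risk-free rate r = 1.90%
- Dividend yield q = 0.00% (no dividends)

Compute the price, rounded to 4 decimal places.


d1 = (ln(S/K) + (r - q + 0.5*sigma^2) * T) / (sigma * sqrt(T)) = 0.66386520
d2 = d1 - sigma * sqrt(T) = 0.42386520
exp(-rT) = 0.99526126; exp(-qT) = 1.00000000
P = K * exp(-rT) * N(-d2) - S_0 * exp(-qT) * N(-d1)
N(-d1) = 0.25338830; N(-d2) = 0.33583206
P = 22.0100 * 0.99526126 * 0.33583206 - 24.9600 * 1.00000000 * 0.25338830 = 1.0321

Answer: Price = 1.0321


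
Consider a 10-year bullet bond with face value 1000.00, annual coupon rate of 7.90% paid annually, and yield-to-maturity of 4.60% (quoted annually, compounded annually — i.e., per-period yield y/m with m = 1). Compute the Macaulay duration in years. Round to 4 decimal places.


Answer: Macaulay duration = 7.5956 years

Derivation:
Coupon per period c = face * coupon_rate / m = 79.000000
Periods per year m = 1; per-period yield y/m = 0.046000
Number of cashflows N = 10
Cashflows (t years, CF_t, discount factor 1/(1+y/m)^(m*t), PV):
  t = 1.0000: CF_t = 79.000000, DF = 0.956023, PV = 75.525813
  t = 2.0000: CF_t = 79.000000, DF = 0.913980, PV = 72.204410
  t = 3.0000: CF_t = 79.000000, DF = 0.873786, PV = 69.029072
  t = 4.0000: CF_t = 79.000000, DF = 0.835359, PV = 65.993377
  t = 5.0000: CF_t = 79.000000, DF = 0.798623, PV = 63.091183
  t = 6.0000: CF_t = 79.000000, DF = 0.763501, PV = 60.316618
  t = 7.0000: CF_t = 79.000000, DF = 0.729925, PV = 57.664071
  t = 8.0000: CF_t = 79.000000, DF = 0.697825, PV = 55.128175
  t = 9.0000: CF_t = 79.000000, DF = 0.667137, PV = 52.703800
  t = 10.0000: CF_t = 1079.000000, DF = 0.637798, PV = 688.184045
Price P = sum_t PV_t = 1259.840563
Macaulay numerator sum_t t * PV_t:
  t * PV_t at t = 1.0000: 75.525813
  t * PV_t at t = 2.0000: 144.408820
  t * PV_t at t = 3.0000: 207.087217
  t * PV_t at t = 4.0000: 263.973508
  t * PV_t at t = 5.0000: 315.455913
  t * PV_t at t = 6.0000: 361.899709
  t * PV_t at t = 7.0000: 403.648497
  t * PV_t at t = 8.0000: 441.025399
  t * PV_t at t = 9.0000: 474.334201
  t * PV_t at t = 10.0000: 6881.840446
Macaulay duration D = (sum_t t * PV_t) / P = 9569.199524 / 1259.840563 = 7.595564


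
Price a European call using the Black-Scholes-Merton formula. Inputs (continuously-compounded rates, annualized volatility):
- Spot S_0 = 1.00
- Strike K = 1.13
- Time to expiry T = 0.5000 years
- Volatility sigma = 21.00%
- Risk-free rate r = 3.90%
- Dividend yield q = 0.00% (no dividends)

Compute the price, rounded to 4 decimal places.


d1 = (ln(S/K) + (r - q + 0.5*sigma^2) * T) / (sigma * sqrt(T)) = -0.61749031
d2 = d1 - sigma * sqrt(T) = -0.76598273
exp(-rT) = 0.98068890; exp(-qT) = 1.00000000
C = S_0 * exp(-qT) * N(d1) - K * exp(-rT) * N(d2)
N(d1) = 0.26845569; N(d2) = 0.22184329
C = 1.0000 * 1.00000000 * 0.26845569 - 1.1300 * 0.98068890 * 0.22184329 = 0.0226

Answer: Price = 0.0226


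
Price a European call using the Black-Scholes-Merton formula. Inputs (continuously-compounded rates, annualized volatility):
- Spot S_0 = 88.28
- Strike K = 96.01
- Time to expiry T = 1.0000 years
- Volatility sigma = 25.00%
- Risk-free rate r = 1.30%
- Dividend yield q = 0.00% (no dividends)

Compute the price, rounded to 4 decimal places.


d1 = (ln(S/K) + (r - q + 0.5*sigma^2) * T) / (sigma * sqrt(T)) = -0.15875509
d2 = d1 - sigma * sqrt(T) = -0.40875509
exp(-rT) = 0.98708414; exp(-qT) = 1.00000000
C = S_0 * exp(-qT) * N(d1) - K * exp(-rT) * N(d2)
N(d1) = 0.43693092; N(d2) = 0.34135970
C = 88.2800 * 1.00000000 * 0.43693092 - 96.0100 * 0.98708414 * 0.34135970 = 6.2216

Answer: Price = 6.2216


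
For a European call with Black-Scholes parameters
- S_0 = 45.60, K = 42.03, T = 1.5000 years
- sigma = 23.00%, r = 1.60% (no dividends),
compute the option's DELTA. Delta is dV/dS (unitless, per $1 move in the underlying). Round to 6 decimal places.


Answer: Delta = 0.696882

Derivation:
d1 = 0.5154545312; d2 = 0.2337632108
phi(d1) = 0.3493135905; exp(-qT) = 1.0000000000; exp(-rT) = 0.9762857098
N(d1) = 0.6968822825
Delta = exp(-qT) * N(d1) = 1.0000000000 * 0.6968822825 = 0.696882


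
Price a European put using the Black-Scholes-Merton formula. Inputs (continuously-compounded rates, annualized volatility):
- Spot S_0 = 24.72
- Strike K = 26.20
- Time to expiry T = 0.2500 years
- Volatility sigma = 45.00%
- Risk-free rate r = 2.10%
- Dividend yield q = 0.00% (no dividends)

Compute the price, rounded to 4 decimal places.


d1 = (ln(S/K) + (r - q + 0.5*sigma^2) * T) / (sigma * sqrt(T)) = -0.12259679
d2 = d1 - sigma * sqrt(T) = -0.34759679
exp(-rT) = 0.99476376; exp(-qT) = 1.00000000
P = K * exp(-rT) * N(-d2) - S_0 * exp(-qT) * N(-d1)
N(-d1) = 0.54878680; N(-d2) = 0.63592849
P = 26.2000 * 0.99476376 * 0.63592849 - 24.7200 * 1.00000000 * 0.54878680 = 3.0081

Answer: Price = 3.0081


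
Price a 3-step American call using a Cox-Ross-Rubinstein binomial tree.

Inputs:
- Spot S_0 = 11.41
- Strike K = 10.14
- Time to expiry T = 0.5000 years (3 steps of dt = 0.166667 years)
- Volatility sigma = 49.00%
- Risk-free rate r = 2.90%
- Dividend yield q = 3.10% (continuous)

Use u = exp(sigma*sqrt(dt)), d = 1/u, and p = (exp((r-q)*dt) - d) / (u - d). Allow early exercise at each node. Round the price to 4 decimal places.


dt = T/N = 0.166667
u = exp(sigma*sqrt(dt)) = 1.221454; d = 1/u = 0.818697
p = (exp((r-q)*dt) - d) / (u - d) = 0.449328
Discount per step: exp(-r*dt) = 0.995178
Stock lattice S(k, i) with i counting down-moves:
  k=0: S(0,0) = 11.4100
  k=1: S(1,0) = 13.9368; S(1,1) = 9.3413
  k=2: S(2,0) = 17.0231; S(2,1) = 11.4100; S(2,2) = 7.6477
  k=3: S(3,0) = 20.7930; S(3,1) = 13.9368; S(3,2) = 9.3413; S(3,3) = 6.2612
Terminal payoffs V(N, i) = max(S_T - K, 0):
  V(3,0) = 10.652974; V(3,1) = 3.796786; V(3,2) = 0.000000; V(3,3) = 0.000000
Backward induction: V(k, i) = exp(-r*dt) * [p * V(k+1, i) + (1-p) * V(k+1, i+1)]; then take max(V_cont, immediate exercise) for American.
  V(2,0) = exp(-r*dt) * [p*10.652974 + (1-p)*3.796786] = 6.844304; exercise = 6.883138; V(2,0) = max -> 6.883138
  V(2,1) = exp(-r*dt) * [p*3.796786 + (1-p)*0.000000] = 1.697777; exercise = 1.270000; V(2,1) = max -> 1.697777
  V(2,2) = exp(-r*dt) * [p*0.000000 + (1-p)*0.000000] = 0.000000; exercise = 0.000000; V(2,2) = max -> 0.000000
  V(1,0) = exp(-r*dt) * [p*6.883138 + (1-p)*1.697777] = 4.008286; exercise = 3.796786; V(1,0) = max -> 4.008286
  V(1,1) = exp(-r*dt) * [p*1.697777 + (1-p)*0.000000] = 0.759181; exercise = 0.000000; V(1,1) = max -> 0.759181
  V(0,0) = exp(-r*dt) * [p*4.008286 + (1-p)*0.759181] = 2.208396; exercise = 1.270000; V(0,0) = max -> 2.208396

Answer: Price = V(0,0) = 2.2084


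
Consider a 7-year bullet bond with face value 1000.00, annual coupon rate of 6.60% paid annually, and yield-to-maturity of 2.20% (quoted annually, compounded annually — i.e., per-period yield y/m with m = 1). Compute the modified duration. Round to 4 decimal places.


Coupon per period c = face * coupon_rate / m = 66.000000
Periods per year m = 1; per-period yield y/m = 0.022000
Number of cashflows N = 7
Cashflows (t years, CF_t, discount factor 1/(1+y/m)^(m*t), PV):
  t = 1.0000: CF_t = 66.000000, DF = 0.978474, PV = 64.579256
  t = 2.0000: CF_t = 66.000000, DF = 0.957411, PV = 63.189096
  t = 3.0000: CF_t = 66.000000, DF = 0.936801, PV = 61.828861
  t = 4.0000: CF_t = 66.000000, DF = 0.916635, PV = 60.497907
  t = 5.0000: CF_t = 66.000000, DF = 0.896903, PV = 59.195604
  t = 6.0000: CF_t = 66.000000, DF = 0.877596, PV = 57.921335
  t = 7.0000: CF_t = 1066.000000, DF = 0.858704, PV = 915.378977
Price P = sum_t PV_t = 1282.591037
First compute Macaulay numerator sum_t t * PV_t:
  t * PV_t at t = 1.0000: 64.579256
  t * PV_t at t = 2.0000: 126.378192
  t * PV_t at t = 3.0000: 185.486584
  t * PV_t at t = 4.0000: 241.991629
  t * PV_t at t = 5.0000: 295.978020
  t * PV_t at t = 6.0000: 347.528008
  t * PV_t at t = 7.0000: 6407.652840
Macaulay duration D = 7669.594531 / 1282.591037 = 5.979766
Modified duration = D / (1 + y/m) = 5.979766 / (1 + 0.022000) = 5.851043

Answer: Modified duration = 5.8510


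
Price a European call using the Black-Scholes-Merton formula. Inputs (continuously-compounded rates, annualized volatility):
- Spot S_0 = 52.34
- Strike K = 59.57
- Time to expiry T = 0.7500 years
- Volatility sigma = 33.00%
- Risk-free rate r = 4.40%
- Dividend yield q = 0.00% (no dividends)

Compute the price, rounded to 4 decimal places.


d1 = (ln(S/K) + (r - q + 0.5*sigma^2) * T) / (sigma * sqrt(T)) = -0.19438752
d2 = d1 - sigma * sqrt(T) = -0.48017590
exp(-rT) = 0.96753856; exp(-qT) = 1.00000000
C = S_0 * exp(-qT) * N(d1) - K * exp(-rT) * N(d2)
N(d1) = 0.42293623; N(d2) = 0.31555116
C = 52.3400 * 1.00000000 * 0.42293623 - 59.5700 * 0.96753856 * 0.31555116 = 3.9493

Answer: Price = 3.9493


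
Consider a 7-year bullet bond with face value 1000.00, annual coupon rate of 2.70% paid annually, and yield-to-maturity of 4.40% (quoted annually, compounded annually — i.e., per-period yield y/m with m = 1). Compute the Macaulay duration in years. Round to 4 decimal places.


Coupon per period c = face * coupon_rate / m = 27.000000
Periods per year m = 1; per-period yield y/m = 0.044000
Number of cashflows N = 7
Cashflows (t years, CF_t, discount factor 1/(1+y/m)^(m*t), PV):
  t = 1.0000: CF_t = 27.000000, DF = 0.957854, PV = 25.862069
  t = 2.0000: CF_t = 27.000000, DF = 0.917485, PV = 24.772097
  t = 3.0000: CF_t = 27.000000, DF = 0.878817, PV = 23.728062
  t = 4.0000: CF_t = 27.000000, DF = 0.841779, PV = 22.728029
  t = 5.0000: CF_t = 27.000000, DF = 0.806302, PV = 21.770142
  t = 6.0000: CF_t = 27.000000, DF = 0.772320, PV = 20.852627
  t = 7.0000: CF_t = 1027.000000, DF = 0.739770, PV = 759.743430
Price P = sum_t PV_t = 899.456455
Macaulay numerator sum_t t * PV_t:
  t * PV_t at t = 1.0000: 25.862069
  t * PV_t at t = 2.0000: 49.544193
  t * PV_t at t = 3.0000: 71.184186
  t * PV_t at t = 4.0000: 90.912115
  t * PV_t at t = 5.0000: 108.850712
  t * PV_t at t = 6.0000: 125.115761
  t * PV_t at t = 7.0000: 5318.204007
Macaulay duration D = (sum_t t * PV_t) / P = 5789.673044 / 899.456455 = 6.436858

Answer: Macaulay duration = 6.4369 years


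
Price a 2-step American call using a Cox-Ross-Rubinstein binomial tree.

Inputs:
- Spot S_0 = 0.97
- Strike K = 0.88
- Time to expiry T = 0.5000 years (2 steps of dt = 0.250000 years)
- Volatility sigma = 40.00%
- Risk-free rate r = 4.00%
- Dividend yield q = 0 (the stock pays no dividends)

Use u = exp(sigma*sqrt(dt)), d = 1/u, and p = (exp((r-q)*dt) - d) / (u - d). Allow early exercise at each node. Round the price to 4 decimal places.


Answer: Price = V(0,0) = 0.1695

Derivation:
dt = T/N = 0.250000
u = exp(sigma*sqrt(dt)) = 1.221403; d = 1/u = 0.818731
p = (exp((r-q)*dt) - d) / (u - d) = 0.475125
Discount per step: exp(-r*dt) = 0.990050
Stock lattice S(k, i) with i counting down-moves:
  k=0: S(0,0) = 0.9700
  k=1: S(1,0) = 1.1848; S(1,1) = 0.7942
  k=2: S(2,0) = 1.4471; S(2,1) = 0.9700; S(2,2) = 0.6502
Terminal payoffs V(N, i) = max(S_T - K, 0):
  V(2,0) = 0.567070; V(2,1) = 0.090000; V(2,2) = 0.000000
Backward induction: V(k, i) = exp(-r*dt) * [p * V(k+1, i) + (1-p) * V(k+1, i+1)]; then take max(V_cont, immediate exercise) for American.
  V(1,0) = exp(-r*dt) * [p*0.567070 + (1-p)*0.090000] = 0.313517; exercise = 0.304761; V(1,0) = max -> 0.313517
  V(1,1) = exp(-r*dt) * [p*0.090000 + (1-p)*0.000000] = 0.042336; exercise = 0.000000; V(1,1) = max -> 0.042336
  V(0,0) = exp(-r*dt) * [p*0.313517 + (1-p)*0.042336] = 0.169477; exercise = 0.090000; V(0,0) = max -> 0.169477


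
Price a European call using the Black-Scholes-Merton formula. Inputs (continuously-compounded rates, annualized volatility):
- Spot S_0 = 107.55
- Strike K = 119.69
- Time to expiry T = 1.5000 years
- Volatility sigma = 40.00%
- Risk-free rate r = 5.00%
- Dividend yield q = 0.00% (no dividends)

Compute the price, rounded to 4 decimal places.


d1 = (ln(S/K) + (r - q + 0.5*sigma^2) * T) / (sigma * sqrt(T)) = 0.17973292
d2 = d1 - sigma * sqrt(T) = -0.31016503
exp(-rT) = 0.92774349; exp(-qT) = 1.00000000
C = S_0 * exp(-qT) * N(d1) - K * exp(-rT) * N(d2)
N(d1) = 0.57131888; N(d2) = 0.37821773
C = 107.5500 * 1.00000000 * 0.57131888 - 119.6900 * 0.92774349 * 0.37821773 = 19.4474

Answer: Price = 19.4474


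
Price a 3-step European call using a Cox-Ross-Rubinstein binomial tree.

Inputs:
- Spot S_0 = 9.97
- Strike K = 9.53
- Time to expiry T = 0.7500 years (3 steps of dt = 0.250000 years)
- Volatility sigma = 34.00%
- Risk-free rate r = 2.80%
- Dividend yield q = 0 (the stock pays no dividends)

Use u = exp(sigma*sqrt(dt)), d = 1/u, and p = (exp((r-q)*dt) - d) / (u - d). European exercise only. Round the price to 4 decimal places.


dt = T/N = 0.250000
u = exp(sigma*sqrt(dt)) = 1.185305; d = 1/u = 0.843665
p = (exp((r-q)*dt) - d) / (u - d) = 0.478163
Discount per step: exp(-r*dt) = 0.993024
Stock lattice S(k, i) with i counting down-moves:
  k=0: S(0,0) = 9.9700
  k=1: S(1,0) = 11.8175; S(1,1) = 8.4113
  k=2: S(2,0) = 14.0073; S(2,1) = 9.9700; S(2,2) = 7.0964
  k=3: S(3,0) = 16.6030; S(3,1) = 11.8175; S(3,2) = 8.4113; S(3,3) = 5.9869
Terminal payoffs V(N, i) = max(S_T - K, 0):
  V(3,0) = 7.072953; V(3,1) = 2.287489; V(3,2) = 0.000000; V(3,3) = 0.000000
Backward induction: V(k, i) = exp(-r*dt) * [p * V(k+1, i) + (1-p) * V(k+1, i+1)].
  V(2,0) = exp(-r*dt) * [p*7.072953 + (1-p)*2.287489] = 4.543805
  V(2,1) = exp(-r*dt) * [p*2.287489 + (1-p)*0.000000] = 1.086164
  V(2,2) = exp(-r*dt) * [p*0.000000 + (1-p)*0.000000] = 0.000000
  V(1,0) = exp(-r*dt) * [p*4.543805 + (1-p)*1.086164] = 2.720371
  V(1,1) = exp(-r*dt) * [p*1.086164 + (1-p)*0.000000] = 0.515741
  V(0,0) = exp(-r*dt) * [p*2.720371 + (1-p)*0.515741] = 1.558963

Answer: Price = V(0,0) = 1.5590


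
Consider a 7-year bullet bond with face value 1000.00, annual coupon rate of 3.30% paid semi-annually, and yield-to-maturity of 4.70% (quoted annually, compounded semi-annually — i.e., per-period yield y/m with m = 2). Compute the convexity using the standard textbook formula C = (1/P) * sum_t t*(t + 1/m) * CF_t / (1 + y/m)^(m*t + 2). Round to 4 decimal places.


Coupon per period c = face * coupon_rate / m = 16.500000
Periods per year m = 2; per-period yield y/m = 0.023500
Number of cashflows N = 14
Cashflows (t years, CF_t, discount factor 1/(1+y/m)^(m*t), PV):
  t = 0.5000: CF_t = 16.500000, DF = 0.977040, PV = 16.121153
  t = 1.0000: CF_t = 16.500000, DF = 0.954606, PV = 15.751004
  t = 1.5000: CF_t = 16.500000, DF = 0.932688, PV = 15.389354
  t = 2.0000: CF_t = 16.500000, DF = 0.911273, PV = 15.036008
  t = 2.5000: CF_t = 16.500000, DF = 0.890350, PV = 14.690775
  t = 3.0000: CF_t = 16.500000, DF = 0.869907, PV = 14.353469
  t = 3.5000: CF_t = 16.500000, DF = 0.849934, PV = 14.023907
  t = 4.0000: CF_t = 16.500000, DF = 0.830419, PV = 13.701912
  t = 4.5000: CF_t = 16.500000, DF = 0.811352, PV = 13.387310
  t = 5.0000: CF_t = 16.500000, DF = 0.792723, PV = 13.079932
  t = 5.5000: CF_t = 16.500000, DF = 0.774522, PV = 12.779611
  t = 6.0000: CF_t = 16.500000, DF = 0.756739, PV = 12.486185
  t = 6.5000: CF_t = 16.500000, DF = 0.739363, PV = 12.199497
  t = 7.0000: CF_t = 1016.500000, DF = 0.722387, PV = 734.306758
Price P = sum_t PV_t = 917.306875
Convexity numerator sum_t t*(t + 1/m) * CF_t / (1+y/m)^(m*t + 2):
  t = 0.5000: term = 7.694677
  t = 1.0000: term = 22.554012
  t = 1.5000: term = 44.072325
  t = 2.0000: term = 71.767343
  t = 2.5000: term = 105.179301
  t = 3.0000: term = 143.870074
  t = 3.5000: term = 187.422340
  t = 4.0000: term = 235.438770
  t = 4.5000: term = 287.541243
  t = 5.0000: term = 343.370099
  t = 5.5000: term = 402.583409
  t = 6.0000: term = 464.856270
  t = 6.5000: term = 529.880132
  t = 7.0000: term = 36801.128327
Convexity = (1/P) * sum = 39647.358323 / 917.306875 = 43.221477

Answer: Convexity = 43.2215


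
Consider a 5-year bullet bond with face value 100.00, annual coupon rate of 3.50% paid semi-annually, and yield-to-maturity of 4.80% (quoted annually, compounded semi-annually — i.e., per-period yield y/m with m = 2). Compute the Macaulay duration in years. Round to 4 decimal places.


Answer: Macaulay duration = 4.6166 years

Derivation:
Coupon per period c = face * coupon_rate / m = 1.750000
Periods per year m = 2; per-period yield y/m = 0.024000
Number of cashflows N = 10
Cashflows (t years, CF_t, discount factor 1/(1+y/m)^(m*t), PV):
  t = 0.5000: CF_t = 1.750000, DF = 0.976562, PV = 1.708984
  t = 1.0000: CF_t = 1.750000, DF = 0.953674, PV = 1.668930
  t = 1.5000: CF_t = 1.750000, DF = 0.931323, PV = 1.629815
  t = 2.0000: CF_t = 1.750000, DF = 0.909495, PV = 1.591616
  t = 2.5000: CF_t = 1.750000, DF = 0.888178, PV = 1.554312
  t = 3.0000: CF_t = 1.750000, DF = 0.867362, PV = 1.517883
  t = 3.5000: CF_t = 1.750000, DF = 0.847033, PV = 1.482308
  t = 4.0000: CF_t = 1.750000, DF = 0.827181, PV = 1.447566
  t = 4.5000: CF_t = 1.750000, DF = 0.807794, PV = 1.413639
  t = 5.0000: CF_t = 101.750000, DF = 0.788861, PV = 80.266597
Price P = sum_t PV_t = 94.281650
Macaulay numerator sum_t t * PV_t:
  t * PV_t at t = 0.5000: 0.854492
  t * PV_t at t = 1.0000: 1.668930
  t * PV_t at t = 1.5000: 2.444722
  t * PV_t at t = 2.0000: 3.183231
  t * PV_t at t = 2.5000: 3.885781
  t * PV_t at t = 3.0000: 4.553649
  t * PV_t at t = 3.5000: 5.188077
  t * PV_t at t = 4.0000: 5.790264
  t * PV_t at t = 4.5000: 6.361374
  t * PV_t at t = 5.0000: 401.332986
Macaulay duration D = (sum_t t * PV_t) / P = 435.263506 / 94.281650 = 4.616630


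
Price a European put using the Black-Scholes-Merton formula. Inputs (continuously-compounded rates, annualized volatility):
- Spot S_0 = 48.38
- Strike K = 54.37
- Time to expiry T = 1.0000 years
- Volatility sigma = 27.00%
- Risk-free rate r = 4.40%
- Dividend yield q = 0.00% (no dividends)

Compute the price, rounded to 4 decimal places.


Answer: Price = 7.4093

Derivation:
d1 = (ln(S/K) + (r - q + 0.5*sigma^2) * T) / (sigma * sqrt(T)) = -0.13435565
d2 = d1 - sigma * sqrt(T) = -0.40435565
exp(-rT) = 0.95695396; exp(-qT) = 1.00000000
P = K * exp(-rT) * N(-d2) - S_0 * exp(-qT) * N(-d1)
N(-d1) = 0.55343933; N(-d2) = 0.65702440
P = 54.3700 * 0.95695396 * 0.65702440 - 48.3800 * 1.00000000 * 0.55343933 = 7.4093


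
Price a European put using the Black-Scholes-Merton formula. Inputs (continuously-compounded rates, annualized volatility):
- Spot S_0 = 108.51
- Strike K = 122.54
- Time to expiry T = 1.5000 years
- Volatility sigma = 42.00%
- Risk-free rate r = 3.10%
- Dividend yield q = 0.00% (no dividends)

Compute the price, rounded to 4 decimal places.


Answer: Price = 27.3525

Derivation:
d1 = (ln(S/K) + (r - q + 0.5*sigma^2) * T) / (sigma * sqrt(T)) = 0.11120844
d2 = d1 - sigma * sqrt(T) = -0.40318440
exp(-rT) = 0.95456456; exp(-qT) = 1.00000000
P = K * exp(-rT) * N(-d2) - S_0 * exp(-qT) * N(-d1)
N(-d1) = 0.45572553; N(-d2) = 0.65659371
P = 122.5400 * 0.95456456 * 0.65659371 - 108.5100 * 1.00000000 * 0.45572553 = 27.3525


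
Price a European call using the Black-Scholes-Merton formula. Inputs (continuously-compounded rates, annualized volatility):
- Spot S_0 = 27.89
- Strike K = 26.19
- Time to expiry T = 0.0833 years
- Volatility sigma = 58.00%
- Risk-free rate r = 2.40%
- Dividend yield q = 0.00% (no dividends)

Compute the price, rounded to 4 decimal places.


d1 = (ln(S/K) + (r - q + 0.5*sigma^2) * T) / (sigma * sqrt(T)) = 0.47133634
d2 = d1 - sigma * sqrt(T) = 0.30393826
exp(-rT) = 0.99800280; exp(-qT) = 1.00000000
C = S_0 * exp(-qT) * N(d1) - K * exp(-rT) * N(d2)
N(d1) = 0.68129972; N(d2) = 0.61941253
C = 27.8900 * 1.00000000 * 0.68129972 - 26.1900 * 0.99800280 * 0.61941253 = 2.8114

Answer: Price = 2.8114


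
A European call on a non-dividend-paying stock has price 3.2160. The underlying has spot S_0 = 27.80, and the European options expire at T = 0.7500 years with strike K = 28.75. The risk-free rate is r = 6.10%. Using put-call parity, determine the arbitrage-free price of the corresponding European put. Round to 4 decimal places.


Put-call parity: C - P = S_0 * exp(-qT) - K * exp(-rT).
S_0 * exp(-qT) = 27.8000 * 1.00000000 = 27.80000000
K * exp(-rT) = 28.7500 * 0.95528075 = 27.46432164
P = C - S*exp(-qT) + K*exp(-rT)
P = 3.2160 - 27.80000000 + 27.46432164 = 2.8803

Answer: Put price = 2.8803


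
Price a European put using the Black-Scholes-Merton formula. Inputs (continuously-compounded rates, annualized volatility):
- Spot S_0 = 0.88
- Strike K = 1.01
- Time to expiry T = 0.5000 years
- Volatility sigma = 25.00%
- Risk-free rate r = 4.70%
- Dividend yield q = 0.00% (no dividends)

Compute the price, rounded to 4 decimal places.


Answer: Price = 0.1322

Derivation:
d1 = (ln(S/K) + (r - q + 0.5*sigma^2) * T) / (sigma * sqrt(T)) = -0.55809790
d2 = d1 - sigma * sqrt(T) = -0.73487460
exp(-rT) = 0.97677397; exp(-qT) = 1.00000000
P = K * exp(-rT) * N(-d2) - S_0 * exp(-qT) * N(-d1)
N(-d1) = 0.71161123; N(-d2) = 0.76879206
P = 1.0100 * 0.97677397 * 0.76879206 - 0.8800 * 1.00000000 * 0.71161123 = 0.1322


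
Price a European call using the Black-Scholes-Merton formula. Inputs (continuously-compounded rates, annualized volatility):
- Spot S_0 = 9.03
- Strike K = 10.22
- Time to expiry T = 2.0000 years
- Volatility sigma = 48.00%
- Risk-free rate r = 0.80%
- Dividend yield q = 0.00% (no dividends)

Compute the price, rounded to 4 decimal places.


Answer: Price = 2.0526

Derivation:
d1 = (ln(S/K) + (r - q + 0.5*sigma^2) * T) / (sigma * sqrt(T)) = 0.18061538
d2 = d1 - sigma * sqrt(T) = -0.49820713
exp(-rT) = 0.98412732; exp(-qT) = 1.00000000
C = S_0 * exp(-qT) * N(d1) - K * exp(-rT) * N(d2)
N(d1) = 0.57166526; N(d2) = 0.30916903
C = 9.0300 * 1.00000000 * 0.57166526 - 10.2200 * 0.98412732 * 0.30916903 = 2.0526


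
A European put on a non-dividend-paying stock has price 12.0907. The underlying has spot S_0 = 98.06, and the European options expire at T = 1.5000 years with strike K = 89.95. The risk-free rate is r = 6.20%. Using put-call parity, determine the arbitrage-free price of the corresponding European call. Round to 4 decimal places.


Answer: Call price = 28.1888

Derivation:
Put-call parity: C - P = S_0 * exp(-qT) - K * exp(-rT).
S_0 * exp(-qT) = 98.0600 * 1.00000000 = 98.06000000
K * exp(-rT) = 89.9500 * 0.91119350 = 81.96185535
C = P + S*exp(-qT) - K*exp(-rT)
C = 12.0907 + 98.06000000 - 81.96185535 = 28.1888


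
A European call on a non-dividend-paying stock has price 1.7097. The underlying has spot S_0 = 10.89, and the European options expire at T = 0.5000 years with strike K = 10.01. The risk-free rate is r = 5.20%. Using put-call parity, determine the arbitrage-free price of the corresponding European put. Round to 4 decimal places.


Answer: Put price = 0.5728

Derivation:
Put-call parity: C - P = S_0 * exp(-qT) - K * exp(-rT).
S_0 * exp(-qT) = 10.8900 * 1.00000000 = 10.89000000
K * exp(-rT) = 10.0100 * 0.97433509 = 9.75309425
P = C - S*exp(-qT) + K*exp(-rT)
P = 1.7097 - 10.89000000 + 9.75309425 = 0.5728


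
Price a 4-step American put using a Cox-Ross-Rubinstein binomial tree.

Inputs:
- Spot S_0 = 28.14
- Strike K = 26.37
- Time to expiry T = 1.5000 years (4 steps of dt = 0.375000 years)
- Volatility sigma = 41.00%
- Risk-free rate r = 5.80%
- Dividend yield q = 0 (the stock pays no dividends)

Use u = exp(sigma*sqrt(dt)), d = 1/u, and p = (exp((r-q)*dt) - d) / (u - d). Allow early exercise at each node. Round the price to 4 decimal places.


Answer: Price = V(0,0) = 3.5612

Derivation:
dt = T/N = 0.375000
u = exp(sigma*sqrt(dt)) = 1.285404; d = 1/u = 0.777966
p = (exp((r-q)*dt) - d) / (u - d) = 0.480891
Discount per step: exp(-r*dt) = 0.978485
Stock lattice S(k, i) with i counting down-moves:
  k=0: S(0,0) = 28.1400
  k=1: S(1,0) = 36.1713; S(1,1) = 21.8920
  k=2: S(2,0) = 46.4947; S(2,1) = 28.1400; S(2,2) = 17.0312
  k=3: S(3,0) = 59.7644; S(3,1) = 36.1713; S(3,2) = 21.8920; S(3,3) = 13.2497
  k=4: S(4,0) = 76.8214; S(4,1) = 46.4947; S(4,2) = 28.1400; S(4,3) = 17.0312; S(4,4) = 10.3078
Terminal payoffs V(N, i) = max(K - S_T, 0):
  V(4,0) = 0.000000; V(4,1) = 0.000000; V(4,2) = 0.000000; V(4,3) = 9.338805; V(4,4) = 16.062196
Backward induction: V(k, i) = exp(-r*dt) * [p * V(k+1, i) + (1-p) * V(k+1, i+1)]; then take max(V_cont, immediate exercise) for American.
  V(3,0) = exp(-r*dt) * [p*0.000000 + (1-p)*0.000000] = 0.000000; exercise = 0.000000; V(3,0) = max -> 0.000000
  V(3,1) = exp(-r*dt) * [p*0.000000 + (1-p)*0.000000] = 0.000000; exercise = 0.000000; V(3,1) = max -> 0.000000
  V(3,2) = exp(-r*dt) * [p*0.000000 + (1-p)*9.338805] = 4.743551; exercise = 4.478042; V(3,2) = max -> 4.743551
  V(3,3) = exp(-r*dt) * [p*9.338805 + (1-p)*16.062196] = 12.552958; exercise = 13.120313; V(3,3) = max -> 13.120313
  V(2,0) = exp(-r*dt) * [p*0.000000 + (1-p)*0.000000] = 0.000000; exercise = 0.000000; V(2,0) = max -> 0.000000
  V(2,1) = exp(-r*dt) * [p*0.000000 + (1-p)*4.743551] = 2.409439; exercise = 0.000000; V(2,1) = max -> 2.409439
  V(2,2) = exp(-r*dt) * [p*4.743551 + (1-p)*13.120313] = 8.896384; exercise = 9.338805; V(2,2) = max -> 9.338805
  V(1,0) = exp(-r*dt) * [p*0.000000 + (1-p)*2.409439] = 1.223850; exercise = 0.000000; V(1,0) = max -> 1.223850
  V(1,1) = exp(-r*dt) * [p*2.409439 + (1-p)*9.338805] = 5.877301; exercise = 4.478042; V(1,1) = max -> 5.877301
  V(0,0) = exp(-r*dt) * [p*1.223850 + (1-p)*5.877301] = 3.561192; exercise = 0.000000; V(0,0) = max -> 3.561192
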